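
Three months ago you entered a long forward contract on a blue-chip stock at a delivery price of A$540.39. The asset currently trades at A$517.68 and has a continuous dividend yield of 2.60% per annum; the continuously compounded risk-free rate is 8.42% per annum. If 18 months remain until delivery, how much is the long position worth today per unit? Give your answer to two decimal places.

A$21.61

Current fair forward for the remaining 18 months: F = S·e^((r − q)·T), (r − q) = 0.0842 − 0.0260 = 0.0582
F = 517.68 · e^(0.0582 × 18/12) = 517.68 × 1.091224 = 564.9048
Value of long forward = (F − K)·e^(−rT) = (564.9048 − 540.39) · e^(−0.0842·18/12)
= 24.5148 × 0.881350 = 21.61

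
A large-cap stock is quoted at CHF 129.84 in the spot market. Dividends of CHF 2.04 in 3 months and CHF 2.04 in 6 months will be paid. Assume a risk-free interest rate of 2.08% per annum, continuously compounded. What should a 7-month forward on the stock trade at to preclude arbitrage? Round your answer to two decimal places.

PV(dividends) I = 2.04·e^(−0.0208·3/12) + 2.04·e^(−0.0208·6/12)
I = 2.0294 + 2.0189 = 4.0483
F = (S − I)·e^(rT) = (129.84 − 4.0483) · e^(0.0208·7/12)
= 125.7917 · e^0.012133 = 125.7917 × 1.012207 = CHF 127.33

CHF 127.33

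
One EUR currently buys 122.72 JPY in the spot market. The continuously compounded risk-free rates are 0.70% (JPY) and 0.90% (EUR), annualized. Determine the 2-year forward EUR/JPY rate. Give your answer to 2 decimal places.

F = S·e^((r_JPY − r_EUR)T) = 122.72 · e^((0.0070 − 0.0090) × 2)
= 122.72 · e^-0.004000 = 122.72 × 0.996008
F = 122.23 JPY per EUR

122.23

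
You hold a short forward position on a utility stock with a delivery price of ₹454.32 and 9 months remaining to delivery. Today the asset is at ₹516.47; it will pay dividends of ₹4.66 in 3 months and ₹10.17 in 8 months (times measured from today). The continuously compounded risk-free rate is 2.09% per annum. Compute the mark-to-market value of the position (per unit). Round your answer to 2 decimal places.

PV(remaining dividends) I = 4.66·e^(−0.0209·3/12) + 10.17·e^(−0.0209·8/12) = 14.6650
Current forward F = (S − I)·e^(rT) = (516.47 − 14.6650)·e^(0.0209·9/12) = 501.8050 × 1.015798 = 509.7325
Value (long) = (F − K)·e^(−rT) = (509.7325 − 454.32) × 0.984447 = 54.5507
Short position value = −(long value) = -₹54.55

-₹54.55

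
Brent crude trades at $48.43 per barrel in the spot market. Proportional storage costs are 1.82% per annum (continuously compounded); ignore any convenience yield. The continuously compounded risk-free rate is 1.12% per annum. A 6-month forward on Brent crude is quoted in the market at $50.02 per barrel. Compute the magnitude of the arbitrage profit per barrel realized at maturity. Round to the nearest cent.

$0.87 per barrel

Fair forward: F* = S·e^(carry·T), with carry = (r + u) = 0.0112 + 0.0182 = 0.0294
F* = 48.43 · e^(0.0294 × 6/12) = 48.43 · e^0.014700 = 48.43 × 1.014809 = $49.1472
Market $50.02 > fair $49.1472: forward overpriced → cash-and-carry (buy spot, short the forward).
At maturity, profit = |F_mkt − F*| = |50.02 − 49.1472| = $0.87 per barrel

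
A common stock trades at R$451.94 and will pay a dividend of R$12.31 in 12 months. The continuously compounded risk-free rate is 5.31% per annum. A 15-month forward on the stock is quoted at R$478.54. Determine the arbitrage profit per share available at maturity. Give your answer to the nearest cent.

PV(dividends) I = 12.31·e^(−0.0531·12/12) = 11.6734
Fair forward F* = (S − I)·e^(rT) = (451.94 − 11.6734)·e^0.066375 = 440.2666 × 1.068627 = 470.4808
Market R$478.54 > fair 470.4808: forward overpriced → cash-and-carry (borrow at r, buy the stock and collect the dividends, short the forward).
Profit at T = |F_mkt − F*| = |478.54 − 470.4808| = R$8.06 per share

R$8.06 per share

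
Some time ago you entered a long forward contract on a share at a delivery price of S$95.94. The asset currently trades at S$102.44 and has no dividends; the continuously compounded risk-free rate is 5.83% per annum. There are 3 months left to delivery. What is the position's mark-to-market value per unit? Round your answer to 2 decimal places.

Current fair forward for the remaining 3 months: F = S·e^(r·T), r = 0.0583
F = 102.44 · e^(0.0583 × 3/12) = 102.44 × 1.014682 = 103.9440
Value of long forward = (F − K)·e^(−rT) = (103.9440 − 95.94) · e^(−0.0583·3/12)
= 8.0040 × 0.985531 = 7.89

S$7.89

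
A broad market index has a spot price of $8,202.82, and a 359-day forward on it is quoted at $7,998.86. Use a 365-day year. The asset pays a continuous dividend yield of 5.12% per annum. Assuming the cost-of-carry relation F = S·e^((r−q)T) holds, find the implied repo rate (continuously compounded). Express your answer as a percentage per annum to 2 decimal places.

From F = S·e^((r−q)T): (r − q) = ln(F/S)/T
ln(7998.86/8202.82) = ln(0.975135) = -0.025179
(r − q) = -0.025179 / (359/365) = -0.025600
r = ln(F/S)/T + q = -0.025600 + 0.0512 = 0.025600
r = 2.56%

2.56%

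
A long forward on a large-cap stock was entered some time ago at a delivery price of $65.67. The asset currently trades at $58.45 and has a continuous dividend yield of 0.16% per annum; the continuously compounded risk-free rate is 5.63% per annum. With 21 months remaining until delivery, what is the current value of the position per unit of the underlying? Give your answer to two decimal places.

-$1.22

Current fair forward for the remaining 21 months: F = S·e^((r − q)·T), (r − q) = 0.0563 − 0.0016 = 0.0547
F = 58.45 · e^(0.0547 × 21/12) = 58.45 × 1.100456 = 64.3217
Value of long forward = (F − K)·e^(−rT) = (64.3217 − 65.67) · e^(−0.0563·21/12)
= -1.3483 × 0.906173 = -1.22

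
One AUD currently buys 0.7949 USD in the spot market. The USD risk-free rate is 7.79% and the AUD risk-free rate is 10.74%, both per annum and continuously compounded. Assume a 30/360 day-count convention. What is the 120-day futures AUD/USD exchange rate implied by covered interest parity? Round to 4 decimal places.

F = S·e^((r_USD − r_AUD)T) = 0.7949 · e^((0.0779 − 0.1074) × 120/360)
= 0.7949 · e^-0.009833 = 0.7949 × 0.990215
F = 0.7871 USD per AUD

0.7871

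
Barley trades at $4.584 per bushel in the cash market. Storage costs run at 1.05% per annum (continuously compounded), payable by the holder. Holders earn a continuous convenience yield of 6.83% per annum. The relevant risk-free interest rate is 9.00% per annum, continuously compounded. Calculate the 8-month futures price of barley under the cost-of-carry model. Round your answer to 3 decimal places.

Net carry = r + u − y = 0.0900 + 0.0105 − 0.0683 = 0.0322
F = S·e^((r+u−y)T) = 4.584 · e^(0.0322 × 8/12) = 4.584 · e^0.021467
= 4.584 × 1.021699 = $4.683 per bushel

$4.683 per bushel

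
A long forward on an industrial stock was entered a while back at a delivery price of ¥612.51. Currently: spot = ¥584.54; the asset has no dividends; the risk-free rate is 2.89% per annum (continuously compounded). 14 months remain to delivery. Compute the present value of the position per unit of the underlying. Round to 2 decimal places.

Current fair forward for the remaining 14 months: F = S·e^(r·T), r = 0.0289
F = 584.54 · e^(0.0289 × 14/12) = 584.54 × 1.034292 = 604.5850
Value of long forward = (F − K)·e^(−rT) = (604.5850 − 612.51) · e^(−0.0289·14/12)
= -7.9250 × 0.966845 = -7.66

-¥7.66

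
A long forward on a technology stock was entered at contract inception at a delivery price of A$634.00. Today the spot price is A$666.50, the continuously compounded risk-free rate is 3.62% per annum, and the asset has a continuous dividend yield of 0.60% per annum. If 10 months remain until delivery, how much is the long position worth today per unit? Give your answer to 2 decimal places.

Current fair forward for the remaining 10 months: F = S·e^((r − q)·T), (r − q) = 0.0362 − 0.0060 = 0.0302
F = 666.50 · e^(0.0302 × 10/12) = 666.50 × 1.025486 = 683.4864
Value of long forward = (F − K)·e^(−rT) = (683.4864 − 634.00) · e^(−0.0362·10/12)
= 49.4864 × 0.970284 = 48.02

A$48.02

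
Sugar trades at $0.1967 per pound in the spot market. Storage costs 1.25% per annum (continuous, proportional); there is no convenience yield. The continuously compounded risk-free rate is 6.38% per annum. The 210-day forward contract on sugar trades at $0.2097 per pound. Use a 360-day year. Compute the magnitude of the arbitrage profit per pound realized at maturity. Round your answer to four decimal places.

Fair forward: F* = S·e^(carry·T), with carry = (r + u) = 0.0638 + 0.0125 = 0.0763
F* = 0.1967 · e^(0.0763 × 210/360) = 0.1967 · e^0.044508 = 0.1967 × 1.045513 = $0.2057
Market $0.2097 > fair $0.2057: forward overpriced → cash-and-carry (buy spot, short the forward).
At maturity, profit = |F_mkt − F*| = |0.2097 − 0.2057| = $0.0040 per pound

$0.0040 per pound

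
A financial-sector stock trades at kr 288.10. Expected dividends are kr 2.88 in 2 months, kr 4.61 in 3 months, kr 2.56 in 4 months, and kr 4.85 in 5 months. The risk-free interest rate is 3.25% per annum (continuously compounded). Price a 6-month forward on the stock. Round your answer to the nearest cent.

kr 277.82

PV(dividends) I = 2.88·e^(−0.0325·2/12) + 4.61·e^(−0.0325·3/12) + 2.56·e^(−0.0325·4/12) + 4.85·e^(−0.0325·5/12)
I = 2.8644 + 4.5727 + 2.5324 + 4.7848 = 14.7543
F = (S − I)·e^(rT) = (288.10 − 14.7543) · e^(0.0325·6/12)
= 273.3457 · e^0.016250 = 273.3457 × 1.016383 = kr 277.82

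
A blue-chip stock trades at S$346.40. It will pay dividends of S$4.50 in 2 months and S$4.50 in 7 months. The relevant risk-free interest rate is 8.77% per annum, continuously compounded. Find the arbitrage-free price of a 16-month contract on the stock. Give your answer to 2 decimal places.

PV(dividends) I = 4.50·e^(−0.0877·2/12) + 4.50·e^(−0.0877·7/12)
I = 4.4347 + 4.2756 = 8.7103
F = (S − I)·e^(rT) = (346.40 − 8.7103) · e^(0.0877·16/12)
= 337.6897 · e^0.116933 = 337.6897 × 1.124044 = S$379.58

S$379.58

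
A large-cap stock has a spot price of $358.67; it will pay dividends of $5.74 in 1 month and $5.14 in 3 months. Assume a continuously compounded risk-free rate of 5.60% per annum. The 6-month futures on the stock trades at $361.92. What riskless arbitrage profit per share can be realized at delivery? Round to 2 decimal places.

$4.15 per share

PV(dividends) I = 5.74·e^(−0.0560·1/12) + 5.14·e^(−0.0560·3/12) = 10.7818
Fair futures F* = (S − I)·e^(rT) = (358.67 − 10.7818)·e^0.028000 = 347.8882 × 1.028396 = 357.7668
Market $361.92 > fair 357.7668: forward overpriced → cash-and-carry (borrow at r, buy the stock and collect the dividends, short the forward).
Profit at T = |F_mkt − F*| = |361.92 − 357.7668| = $4.15 per share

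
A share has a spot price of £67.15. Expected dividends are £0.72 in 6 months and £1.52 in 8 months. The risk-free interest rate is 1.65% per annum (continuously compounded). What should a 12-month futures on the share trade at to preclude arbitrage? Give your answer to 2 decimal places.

£66.01

PV(dividends) I = 0.72·e^(−0.0165·6/12) + 1.52·e^(−0.0165·8/12)
I = 0.7141 + 1.5034 = 2.2175
F = (S − I)·e^(rT) = (67.15 − 2.2175) · e^(0.0165·12/12)
= 64.9325 · e^0.016500 = 64.9325 × 1.016637 = £66.01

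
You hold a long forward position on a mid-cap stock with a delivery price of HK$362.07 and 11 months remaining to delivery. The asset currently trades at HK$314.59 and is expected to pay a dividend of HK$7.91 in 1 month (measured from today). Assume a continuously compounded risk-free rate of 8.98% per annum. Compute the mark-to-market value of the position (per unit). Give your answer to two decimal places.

-HK$26.72

PV(remaining dividends) I = 7.91·e^(−0.0898·1/12) = 7.8510
Current forward F = (S − I)·e^(rT) = (314.59 − 7.8510)·e^(0.0898·11/12) = 306.7390 × 1.085800 = 333.0572
Value (long) = (F − K)·e^(−rT) = (333.0572 − 362.07) × 0.920980 = -26.7202
Value = -HK$26.72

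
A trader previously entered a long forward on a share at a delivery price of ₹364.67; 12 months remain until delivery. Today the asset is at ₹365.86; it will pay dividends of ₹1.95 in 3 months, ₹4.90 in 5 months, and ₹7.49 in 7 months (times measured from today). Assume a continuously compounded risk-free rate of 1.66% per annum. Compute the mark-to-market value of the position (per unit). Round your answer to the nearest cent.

PV(remaining dividends) I = 1.95·e^(−0.0166·3/12) + 4.90·e^(−0.0166·5/12) + 7.49·e^(−0.0166·7/12) = 14.2260
Current forward F = (S − I)·e^(rT) = (365.86 − 14.2260)·e^(0.0166·12/12) = 351.6340 × 1.016739 = 357.5200
Value (long) = (F − K)·e^(−rT) = (357.5200 − 364.67) × 0.983537 = -7.0323
Value = -₹7.03

-₹7.03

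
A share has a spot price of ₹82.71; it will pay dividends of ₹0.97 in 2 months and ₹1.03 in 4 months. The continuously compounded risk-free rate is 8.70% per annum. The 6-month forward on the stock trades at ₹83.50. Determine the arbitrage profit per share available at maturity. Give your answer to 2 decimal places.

PV(dividends) I = 0.97·e^(−0.0870·2/12) + 1.03·e^(−0.0870·4/12) = 1.9566
Fair forward F* = (S − I)·e^(rT) = (82.71 − 1.9566)·e^0.043500 = 80.7534 × 1.044460 = 84.3437
Market ₹83.50 < fair 84.3437: forward underpriced → reverse cash-and-carry (short the stock, invest proceeds at r, pay the dividends, go long the forward).
Profit at T = |F_mkt − F*| = |83.50 − 84.3437| = ₹0.84 per share

₹0.84 per share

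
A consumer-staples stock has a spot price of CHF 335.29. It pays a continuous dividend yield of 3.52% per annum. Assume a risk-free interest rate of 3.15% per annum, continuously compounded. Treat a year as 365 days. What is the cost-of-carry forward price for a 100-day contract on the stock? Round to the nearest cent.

CHF 334.95

F = S·e^((r − q)T) = 335.29 · e^((0.0315 − 0.0352) × 100/365)
= 335.29 · e^-0.001014 = 335.29 × 0.998987
F = CHF 334.95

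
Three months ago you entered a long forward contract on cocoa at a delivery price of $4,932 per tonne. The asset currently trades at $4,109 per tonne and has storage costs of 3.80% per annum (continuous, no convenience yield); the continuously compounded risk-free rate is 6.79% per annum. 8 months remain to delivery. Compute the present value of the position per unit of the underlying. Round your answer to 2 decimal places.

Current fair forward for the remaining 8 months: F = S·e^((r + u)·T), (r + u) = 0.0679 + 0.0380 = 0.1059
F = 4109 · e^(0.1059 × 8/12) = 4109 × 1.07315188 = 4409.5811
Value of long forward = (F − K)·e^(−rT) = (4409.5811 − 4932) · e^(−0.0679·8/12)
= -522.4189 × 0.95574258 = -499.30

-$499.30 per tonne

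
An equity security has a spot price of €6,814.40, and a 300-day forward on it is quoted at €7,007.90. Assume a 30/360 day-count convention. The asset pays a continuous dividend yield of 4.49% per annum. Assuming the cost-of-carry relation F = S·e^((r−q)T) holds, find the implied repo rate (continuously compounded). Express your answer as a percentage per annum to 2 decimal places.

7.85%

From F = S·e^((r−q)T): (r − q) = ln(F/S)/T
ln(7007.90/6814.40) = ln(1.028396) = 0.028000
(r − q) = 0.028000 / (300/360) = 0.033600
r = ln(F/S)/T + q = 0.033600 + 0.0449 = 0.078500
r = 7.85%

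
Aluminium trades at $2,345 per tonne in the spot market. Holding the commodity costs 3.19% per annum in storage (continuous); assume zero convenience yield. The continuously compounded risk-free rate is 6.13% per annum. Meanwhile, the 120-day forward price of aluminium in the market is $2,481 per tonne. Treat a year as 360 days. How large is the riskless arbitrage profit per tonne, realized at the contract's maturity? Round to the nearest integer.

Fair forward: F* = S·e^(carry·T), with carry = (r + u) = 0.0613 + 0.0319 = 0.0932
F* = 2345 · e^(0.0932 × 120/360) = 2345 · e^0.031067 = 2345 × 1.031555 = $2418.9965
Market $2481 > fair $2418.9965: forward overpriced → cash-and-carry (buy spot, short the forward).
At maturity, profit = |F_mkt − F*| = |2481 − 2418.9965| = $62 per tonne

$62 per tonne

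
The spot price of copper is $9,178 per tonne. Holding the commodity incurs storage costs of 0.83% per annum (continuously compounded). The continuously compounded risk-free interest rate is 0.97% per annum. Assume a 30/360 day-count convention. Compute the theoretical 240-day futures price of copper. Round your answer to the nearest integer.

Net carry = r + u − y = 0.0097 + 0.0083 − 0.0000 = 0.0180
F = S·e^((r+u−y)T) = 9178 · e^(0.0180 × 240/360) = 9178 · e^0.012000
= 9178 × 1.012072 = $9,289 per tonne

$9,289 per tonne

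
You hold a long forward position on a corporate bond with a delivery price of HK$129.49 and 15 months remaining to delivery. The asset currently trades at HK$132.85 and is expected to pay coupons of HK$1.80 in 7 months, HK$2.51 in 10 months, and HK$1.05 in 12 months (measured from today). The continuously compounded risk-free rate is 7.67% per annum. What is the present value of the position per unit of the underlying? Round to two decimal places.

HK$10.15

PV(remaining coupons) I = 1.80·e^(−0.0767·7/12) + 2.51·e^(−0.0767·10/12) + 1.05·e^(−0.0767·12/12) = 5.0483
Current forward F = (S − I)·e^(rT) = (132.85 − 5.0483)·e^(0.0767·15/12) = 127.8017 × 1.100621 = 140.6612
Value (long) = (F − K)·e^(−rT) = (140.6612 − 129.49) × 0.908578 = 10.1499
Value = HK$10.15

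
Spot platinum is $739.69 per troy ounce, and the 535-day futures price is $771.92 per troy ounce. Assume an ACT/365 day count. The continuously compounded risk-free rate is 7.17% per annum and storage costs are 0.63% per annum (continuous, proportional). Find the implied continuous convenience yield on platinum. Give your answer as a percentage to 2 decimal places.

F = S·e^((r+u−y)T) ⇒ (r+u−y) = ln(F/S)/T
ln(771.92/739.69) = 0.042650; /T ⇒ 0.029098
y = r + u − ln(F/S)/T = 0.0717 + 0.0063 − 0.029098 = 0.048902
y = 4.89%

4.89%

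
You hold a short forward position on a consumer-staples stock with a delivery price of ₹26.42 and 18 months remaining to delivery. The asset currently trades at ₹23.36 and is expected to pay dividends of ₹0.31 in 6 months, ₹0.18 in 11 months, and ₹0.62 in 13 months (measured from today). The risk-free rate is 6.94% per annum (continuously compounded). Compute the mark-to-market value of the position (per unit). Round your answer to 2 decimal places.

₹1.49

PV(remaining dividends) I = 0.31·e^(−0.0694·6/12) + 0.18·e^(−0.0694·11/12) + 0.62·e^(−0.0694·13/12) = 1.0434
Current forward F = (S − I)·e^(rT) = (23.36 − 1.0434)·e^(0.0694·18/12) = 22.3166 × 1.109711 = 24.7650
Value (long) = (F − K)·e^(−rT) = (24.7650 − 26.42) × 0.901135 = -1.4914
Short position value = −(long value) = ₹1.49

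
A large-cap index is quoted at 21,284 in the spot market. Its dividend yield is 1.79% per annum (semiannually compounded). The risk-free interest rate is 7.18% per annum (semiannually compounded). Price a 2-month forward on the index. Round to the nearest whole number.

F = S · (1+r/2)^(2T) / (1+q/2)^(2T)
= 21284 × 1.011826 / 1.002974 = 21284 × 1.008826
F = 21,472

21,472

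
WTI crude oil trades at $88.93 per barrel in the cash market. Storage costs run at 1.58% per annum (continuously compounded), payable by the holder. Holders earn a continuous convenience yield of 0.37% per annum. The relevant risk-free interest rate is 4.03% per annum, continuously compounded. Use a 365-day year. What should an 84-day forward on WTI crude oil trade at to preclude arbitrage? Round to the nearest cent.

Net carry = r + u − y = 0.0403 + 0.0158 − 0.0037 = 0.0524
F = S·e^((r+u−y)T) = 88.93 · e^(0.0524 × 84/365) = 88.93 · e^0.012059
= 88.93 × 1.012132 = $90.01 per barrel

$90.01 per barrel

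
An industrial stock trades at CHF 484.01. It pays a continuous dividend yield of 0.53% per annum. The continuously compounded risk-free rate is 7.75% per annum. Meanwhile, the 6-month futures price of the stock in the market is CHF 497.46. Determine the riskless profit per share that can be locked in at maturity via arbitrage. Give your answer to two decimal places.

CHF 4.34 per share

Fair futures: F* = S·e^(carry·T), with carry = (r − q) = 0.0775 − 0.0053 = 0.0722
F* = 484.01 · e^(0.0722 × 6/12) = 484.01 · e^0.036100 = 484.01 × 1.036760 = CHF 501.8022
Market CHF 497.46 < fair CHF 501.8022: forward underpriced → reverse cash-and-carry (short spot, go long the forward).
At maturity, profit = |F_mkt − F*| = |497.46 − 501.8022| = CHF 4.34 per share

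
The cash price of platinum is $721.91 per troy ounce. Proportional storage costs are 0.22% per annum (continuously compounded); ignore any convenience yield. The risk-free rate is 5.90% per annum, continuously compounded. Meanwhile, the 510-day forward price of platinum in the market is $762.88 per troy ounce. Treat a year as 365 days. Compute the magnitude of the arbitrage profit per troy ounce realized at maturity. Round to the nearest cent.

$23.48 per troy ounce

Fair forward: F* = S·e^(carry·T), with carry = (r + u) = 0.0590 + 0.0022 = 0.0612
F* = 721.91 · e^(0.0612 × 510/365) = 721.91 · e^0.085512 = 721.91 × 1.089275 = $786.3585
Market $762.88 < fair $786.3585: forward underpriced → reverse cash-and-carry (short spot, go long the forward).
At maturity, profit = |F_mkt − F*| = |762.88 − 786.3585| = $23.48 per troy ounce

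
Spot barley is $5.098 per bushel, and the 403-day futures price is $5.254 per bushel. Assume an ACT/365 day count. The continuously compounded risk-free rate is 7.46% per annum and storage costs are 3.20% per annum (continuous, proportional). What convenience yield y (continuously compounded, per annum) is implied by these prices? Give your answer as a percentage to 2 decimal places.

F = S·e^((r+u−y)T) ⇒ (r+u−y) = ln(F/S)/T
ln(5.254/5.098) = 0.030141; /T ⇒ 0.027299
y = r + u − ln(F/S)/T = 0.0746 + 0.0320 − 0.027299 = 0.079301
y = 7.93%

7.93%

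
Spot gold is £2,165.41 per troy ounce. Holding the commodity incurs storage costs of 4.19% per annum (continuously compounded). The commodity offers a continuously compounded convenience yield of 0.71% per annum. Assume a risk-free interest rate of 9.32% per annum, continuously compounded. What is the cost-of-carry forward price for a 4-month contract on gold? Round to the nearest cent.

£2,259.80 per troy ounce

Net carry = r + u − y = 0.0932 + 0.0419 − 0.0071 = 0.1280
F = S·e^((r+u−y)T) = 2165.41 · e^(0.1280 × 4/12) = 2165.41 · e^0.04266667
= 2165.41 × 1.04358998 = £2,259.80 per troy ounce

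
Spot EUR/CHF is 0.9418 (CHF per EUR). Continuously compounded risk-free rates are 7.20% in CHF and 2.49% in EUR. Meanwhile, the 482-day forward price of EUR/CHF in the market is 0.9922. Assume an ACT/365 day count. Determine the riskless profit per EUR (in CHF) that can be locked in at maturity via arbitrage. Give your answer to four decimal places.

0.0100 per EUR (in CHF)

Fair forward: F* = S·e^(carry·T), with carry = (r_CHF − r_EUR) = 0.0720 − 0.0249 = 0.0471
F* = 0.9418 · e^(0.0471 × 482/365) = 0.9418 · e^0.062198 = 0.9418 × 1.064173 = 1.0022
Market 0.9922 < fair 1.0022: forward underpriced → reverse cash-and-carry (short spot, go long the forward).
At maturity, profit = |F_mkt − F*| = |0.9922 − 1.0022| = 0.0100 per EUR (in CHF)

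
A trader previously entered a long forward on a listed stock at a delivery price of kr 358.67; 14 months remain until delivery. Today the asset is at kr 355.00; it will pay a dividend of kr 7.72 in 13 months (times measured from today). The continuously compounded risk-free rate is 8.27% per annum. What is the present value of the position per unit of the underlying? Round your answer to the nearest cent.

PV(remaining dividends) I = 7.72·e^(−0.0827·13/12) = 7.0584
Current forward F = (S − I)·e^(rT) = (355.00 − 7.0584)·e^(0.0827·14/12) = 347.9416 × 1.101291 = 383.1850
Value (long) = (F − K)·e^(−rT) = (383.1850 − 358.67) × 0.908025 = 22.2602
Value = kr 22.26

kr 22.26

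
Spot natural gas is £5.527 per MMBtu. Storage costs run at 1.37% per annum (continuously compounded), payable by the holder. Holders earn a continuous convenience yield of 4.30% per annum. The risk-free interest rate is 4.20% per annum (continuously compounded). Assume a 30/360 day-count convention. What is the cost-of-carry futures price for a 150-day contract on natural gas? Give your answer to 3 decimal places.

£5.556 per MMBtu

Net carry = r + u − y = 0.0420 + 0.0137 − 0.0430 = 0.0127
F = S·e^((r+u−y)T) = 5.527 · e^(0.0127 × 150/360) = 5.527 · e^0.005292
= 5.527 × 1.005306 = £5.556 per MMBtu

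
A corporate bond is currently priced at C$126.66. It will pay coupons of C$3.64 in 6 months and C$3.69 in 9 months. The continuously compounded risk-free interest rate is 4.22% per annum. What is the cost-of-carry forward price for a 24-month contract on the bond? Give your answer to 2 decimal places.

PV(coupons) I = 3.64·e^(−0.0422·6/12) + 3.69·e^(−0.0422·9/12)
I = 3.5640 + 3.5750 = 7.1390
F = (S − I)·e^(rT) = (126.66 − 7.1390) · e^(0.0422·24/12)
= 119.5210 · e^0.084400 = 119.5210 × 1.088064 = C$130.05

C$130.05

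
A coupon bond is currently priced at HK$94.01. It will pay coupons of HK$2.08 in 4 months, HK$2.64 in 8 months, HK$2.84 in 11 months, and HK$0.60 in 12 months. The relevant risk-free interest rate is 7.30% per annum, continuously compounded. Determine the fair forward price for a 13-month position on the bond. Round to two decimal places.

HK$93.35

PV(coupons) I = 2.08·e^(−0.0730·4/12) + 2.64·e^(−0.0730·8/12) + 2.84·e^(−0.0730·11/12) + 0.60·e^(−0.0730·12/12)
I = 2.0300 + 2.5146 + 2.6562 + 0.5578 = 7.7586
F = (S − I)·e^(rT) = (94.01 − 7.7586) · e^(0.0730·13/12)
= 86.2514 · e^0.079083 = 86.2514 × 1.082294 = HK$93.35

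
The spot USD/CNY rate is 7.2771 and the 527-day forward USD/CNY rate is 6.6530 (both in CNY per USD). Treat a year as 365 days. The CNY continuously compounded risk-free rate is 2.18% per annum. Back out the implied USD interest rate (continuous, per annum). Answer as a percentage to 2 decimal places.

8.39%

F = S·e^((r_CNY − r_USD)T) ⇒ r_USD = r_CNY − ln(F/S)/T
ln(6.6530/7.2771) = -0.089665; /(527/365) = -0.062102
r_USD = 0.0218 + 0.062102 = 0.083902
r_USD = 8.39%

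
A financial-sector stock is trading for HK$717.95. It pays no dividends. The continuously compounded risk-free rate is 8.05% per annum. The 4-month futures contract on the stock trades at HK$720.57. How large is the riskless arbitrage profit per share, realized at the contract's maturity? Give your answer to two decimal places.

Fair futures: F* = S·e^(carry·T), with carry = r = 0.0805
F* = 717.95 · e^(0.0805 × 4/12) = 717.95 · e^0.026833 = 717.95 × 1.027196 = HK$737.4754
Market HK$720.57 < fair HK$737.4754: forward underpriced → reverse cash-and-carry (short spot, go long the forward).
At maturity, profit = |F_mkt − F*| = |720.57 − 737.4754| = HK$16.91 per share

HK$16.91 per share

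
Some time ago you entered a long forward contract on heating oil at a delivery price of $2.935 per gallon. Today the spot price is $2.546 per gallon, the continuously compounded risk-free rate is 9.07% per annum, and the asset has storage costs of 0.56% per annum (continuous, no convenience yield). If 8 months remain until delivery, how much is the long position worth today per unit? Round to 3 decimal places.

-$0.207 per gallon

Current fair forward for the remaining 8 months: F = S·e^((r + u)·T), (r + u) = 0.0907 + 0.0056 = 0.0963
F = 2.546 · e^(0.0963 × 8/12) = 2.546 × 1.066306 = 2.7148
Value of long forward = (F − K)·e^(−rT) = (2.7148 − 2.935) · e^(−0.0907·8/12)
= -0.2202 × 0.941325 = -0.207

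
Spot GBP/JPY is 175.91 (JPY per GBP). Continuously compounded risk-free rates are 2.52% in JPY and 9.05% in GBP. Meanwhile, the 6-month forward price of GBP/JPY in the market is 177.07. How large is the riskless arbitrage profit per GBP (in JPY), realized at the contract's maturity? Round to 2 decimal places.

6.81 per GBP (in JPY)

Fair forward: F* = S·e^(carry·T), with carry = (r_JPY − r_GBP) = 0.0252 − 0.0905 = -0.0653
F* = 175.91 · e^(-0.0653 × 6/12) = 175.91 · e^-0.032650 = 175.91 × 0.967877 = 170.2592
Market 177.07 > fair 170.2592: forward overpriced → cash-and-carry (buy spot, short the forward).
At maturity, profit = |F_mkt − F*| = |177.07 − 170.2592| = 6.81 per GBP (in JPY)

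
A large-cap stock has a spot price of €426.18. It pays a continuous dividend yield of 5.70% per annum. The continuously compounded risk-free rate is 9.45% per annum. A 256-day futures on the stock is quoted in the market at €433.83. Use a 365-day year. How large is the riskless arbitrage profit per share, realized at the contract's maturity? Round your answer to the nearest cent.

Fair futures: F* = S·e^(carry·T), with carry = (r − q) = 0.0945 − 0.0570 = 0.0375
F* = 426.18 · e^(0.0375 × 256/365) = 426.18 · e^0.026301 = 426.18 × 1.026650 = €437.5377
Market €433.83 < fair €437.5377: forward underpriced → reverse cash-and-carry (short spot, go long the forward).
At maturity, profit = |F_mkt − F*| = |433.83 − 437.5377| = €3.71 per share

€3.71 per share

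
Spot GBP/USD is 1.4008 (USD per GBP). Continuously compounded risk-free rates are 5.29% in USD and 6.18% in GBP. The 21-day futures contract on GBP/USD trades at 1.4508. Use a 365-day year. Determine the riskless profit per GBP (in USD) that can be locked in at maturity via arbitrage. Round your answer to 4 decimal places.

Fair futures: F* = S·e^(carry·T), with carry = (r_USD − r_GBP) = 0.0529 − 0.0618 = -0.0089
F* = 1.4008 · e^(-0.0089 × 21/365) = 1.4008 · e^-0.000512 = 1.4008 × 0.999488 = 1.4001
Market 1.4508 > fair 1.4001: forward overpriced → cash-and-carry (buy spot, short the forward).
At maturity, profit = |F_mkt − F*| = |1.4508 − 1.4001| = 0.0507 per GBP (in USD)

0.0507 per GBP (in USD)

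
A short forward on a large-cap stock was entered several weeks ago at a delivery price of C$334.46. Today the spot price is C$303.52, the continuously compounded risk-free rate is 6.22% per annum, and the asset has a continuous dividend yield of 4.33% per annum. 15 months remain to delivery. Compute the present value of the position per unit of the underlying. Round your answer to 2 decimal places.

Current fair forward for the remaining 15 months: F = S·e^((r − q)·T), (r − q) = 0.0622 − 0.0433 = 0.0189
F = 303.52 · e^(0.0189 × 15/12) = 303.52 × 1.023906 = 310.7759
Value of long forward = (F − K)·e^(−rT) = (310.7759 − 334.46) · e^(−0.0622·15/12)
= -23.6841 × 0.925196 = -21.91
Short position value = −(long value) = C$21.91

C$21.91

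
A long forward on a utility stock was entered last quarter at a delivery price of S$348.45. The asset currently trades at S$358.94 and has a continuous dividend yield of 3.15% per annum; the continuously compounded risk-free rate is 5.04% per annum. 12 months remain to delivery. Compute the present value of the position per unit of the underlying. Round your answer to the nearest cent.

Current fair forward for the remaining 12 months: F = S·e^((r − q)·T), (r − q) = 0.0504 − 0.0315 = 0.0189
F = 358.94 · e^(0.0189 × 12/12) = 358.94 × 1.019080 = 365.7886
Value of long forward = (F − K)·e^(−rT) = (365.7886 − 348.45) · e^(−0.0504·12/12)
= 17.3386 × 0.950849 = 16.49

S$16.49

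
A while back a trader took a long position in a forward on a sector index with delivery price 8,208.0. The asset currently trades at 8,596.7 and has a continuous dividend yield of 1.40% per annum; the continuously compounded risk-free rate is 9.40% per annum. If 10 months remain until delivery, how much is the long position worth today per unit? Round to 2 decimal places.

Current fair forward for the remaining 10 months: F = S·e^((r − q)·T), (r − q) = 0.0940 − 0.0140 = 0.0800
F = 8596.7 · e^(0.0800 × 10/12) = 8596.7 × 1.06893911 = 9189.3488
Value of long forward = (F − K)·e^(−rT) = (9189.3488 − 8208.0) · e^(−0.0940·10/12)
= 981.3488 × 0.92465616 = 907.41

907.41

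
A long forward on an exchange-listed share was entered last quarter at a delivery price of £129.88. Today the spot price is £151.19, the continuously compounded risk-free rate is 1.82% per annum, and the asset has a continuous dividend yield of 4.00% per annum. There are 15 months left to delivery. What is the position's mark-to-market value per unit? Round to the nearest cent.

£16.86

Current fair forward for the remaining 15 months: F = S·e^((r − q)·T), (r − q) = 0.0182 − 0.0400 = -0.0218
F = 151.19 · e^(-0.0218 × 15/12) = 151.19 × 0.973118 = 147.1257
Value of long forward = (F − K)·e^(−rT) = (147.1257 − 129.88) · e^(−0.0182·15/12)
= 17.2457 × 0.977507 = 16.86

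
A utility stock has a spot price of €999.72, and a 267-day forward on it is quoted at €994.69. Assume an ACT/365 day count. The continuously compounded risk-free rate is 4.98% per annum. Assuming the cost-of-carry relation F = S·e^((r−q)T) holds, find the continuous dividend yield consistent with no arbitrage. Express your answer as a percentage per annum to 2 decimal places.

From F = S·e^((r−q)T): (r − q) = ln(F/S)/T
ln(994.69/999.72) = ln(0.994969) = -0.005044
(r − q) = -0.005044 / (267/365) = -0.006895
q = r − ln(F/S)/T = 0.0498 + 0.006895 = 0.056695
q = 5.67%

5.67%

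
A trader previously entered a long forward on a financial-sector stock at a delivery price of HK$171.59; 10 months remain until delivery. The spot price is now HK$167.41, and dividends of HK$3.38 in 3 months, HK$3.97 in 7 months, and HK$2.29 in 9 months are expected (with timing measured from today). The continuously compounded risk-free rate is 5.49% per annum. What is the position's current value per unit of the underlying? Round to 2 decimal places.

-HK$5.88

PV(remaining dividends) I = 3.38·e^(−0.0549·3/12) + 3.97·e^(−0.0549·7/12) + 2.29·e^(−0.0549·9/12) = 9.3764
Current forward F = (S − I)·e^(rT) = (167.41 − 9.3764)·e^(0.0549·10/12) = 158.0336 × 1.046813 = 165.4316
Value (long) = (F − K)·e^(−rT) = (165.4316 − 171.59) × 0.955281 = -5.8830
Value = -HK$5.88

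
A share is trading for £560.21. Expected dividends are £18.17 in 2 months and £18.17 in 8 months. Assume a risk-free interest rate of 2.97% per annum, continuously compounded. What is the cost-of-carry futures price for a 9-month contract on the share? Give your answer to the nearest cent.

PV(dividends) I = 18.17·e^(−0.0297·2/12) + 18.17·e^(−0.0297·8/12)
I = 18.0803 + 17.8138 = 35.8941
F = (S − I)·e^(rT) = (560.21 − 35.8941) · e^(0.0297·9/12)
= 524.3159 · e^0.022275 = 524.3159 × 1.022525 = £536.13

£536.13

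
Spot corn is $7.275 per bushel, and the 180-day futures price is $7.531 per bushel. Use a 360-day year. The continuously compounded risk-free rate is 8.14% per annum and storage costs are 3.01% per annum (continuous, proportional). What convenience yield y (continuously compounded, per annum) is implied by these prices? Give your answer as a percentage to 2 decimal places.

4.23%

F = S·e^((r+u−y)T) ⇒ (r+u−y) = ln(F/S)/T
ln(7.531/7.275) = 0.034584; /T ⇒ 0.069168
y = r + u − ln(F/S)/T = 0.0814 + 0.0301 − 0.069168 = 0.042332
y = 4.23%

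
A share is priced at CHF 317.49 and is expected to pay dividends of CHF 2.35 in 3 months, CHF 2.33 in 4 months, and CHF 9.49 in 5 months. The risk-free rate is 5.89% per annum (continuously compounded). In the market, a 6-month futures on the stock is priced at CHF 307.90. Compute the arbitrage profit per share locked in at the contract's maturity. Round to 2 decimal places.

PV(dividends) I = 2.35·e^(−0.0589·3/12) + 2.33·e^(−0.0589·4/12) + 9.49·e^(−0.0589·5/12) = 13.8603
Fair futures F* = (S − I)·e^(rT) = (317.49 − 13.8603)·e^0.029450 = 303.6297 × 1.029888 = 312.7046
Market CHF 307.90 < fair 312.7046: forward underpriced → reverse cash-and-carry (short the stock, invest proceeds at r, pay the dividends, go long the forward).
Profit at T = |F_mkt − F*| = |307.90 − 312.7046| = CHF 4.80 per share

CHF 4.80 per share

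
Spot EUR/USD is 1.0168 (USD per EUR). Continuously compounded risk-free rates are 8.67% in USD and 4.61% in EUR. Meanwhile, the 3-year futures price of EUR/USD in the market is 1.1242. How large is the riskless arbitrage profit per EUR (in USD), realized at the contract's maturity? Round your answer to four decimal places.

0.0243 per EUR (in USD)

Fair futures: F* = S·e^(carry·T), with carry = (r_USD − r_EUR) = 0.0867 − 0.0461 = 0.0406
F* = 1.0168 · e^(0.0406 × 3) = 1.0168 · e^0.121800 = 1.0168 × 1.129528 = 1.1485
Market 1.1242 < fair 1.1485: forward underpriced → reverse cash-and-carry (short spot, go long the forward).
At maturity, profit = |F_mkt − F*| = |1.1242 − 1.1485| = 0.0243 per EUR (in USD)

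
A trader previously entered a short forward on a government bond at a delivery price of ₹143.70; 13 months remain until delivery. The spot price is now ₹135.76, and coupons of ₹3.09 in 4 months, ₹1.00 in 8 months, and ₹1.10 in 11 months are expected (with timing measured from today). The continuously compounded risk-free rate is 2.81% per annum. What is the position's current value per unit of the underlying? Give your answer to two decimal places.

PV(remaining coupons) I = 3.09·e^(−0.0281·4/12) + 1.00·e^(−0.0281·8/12) + 1.10·e^(−0.0281·11/12) = 5.1147
Current forward F = (S − I)·e^(rT) = (135.76 − 5.1147)·e^(0.0281·13/12) = 130.6453 × 1.030910 = 134.6835
Value (long) = (F − K)·e^(−rT) = (134.6835 − 143.70) × 0.970017 = -8.7462
Short position value = −(long value) = ₹8.75

₹8.75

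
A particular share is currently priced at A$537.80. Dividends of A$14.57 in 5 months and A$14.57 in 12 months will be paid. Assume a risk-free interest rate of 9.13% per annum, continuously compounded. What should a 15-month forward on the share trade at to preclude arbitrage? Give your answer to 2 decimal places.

A$572.19

PV(dividends) I = 14.57·e^(−0.0913·5/12) + 14.57·e^(−0.0913·12/12)
I = 14.0261 + 13.2987 = 27.3248
F = (S − I)·e^(rT) = (537.80 − 27.3248) · e^(0.0913·15/12)
= 510.4752 · e^0.114125 = 510.4752 × 1.120892 = A$572.19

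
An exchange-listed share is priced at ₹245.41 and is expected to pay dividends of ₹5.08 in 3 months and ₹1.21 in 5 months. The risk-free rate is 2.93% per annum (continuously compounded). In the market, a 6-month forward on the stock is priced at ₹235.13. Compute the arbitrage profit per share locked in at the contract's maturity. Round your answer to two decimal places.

₹7.57 per share

PV(dividends) I = 5.08·e^(−0.0293·3/12) + 1.21·e^(−0.0293·5/12) = 6.2382
Fair forward F* = (S − I)·e^(rT) = (245.41 − 6.2382)·e^0.014650 = 239.1718 × 1.014758 = 242.7015
Market ₹235.13 < fair 242.7015: forward underpriced → reverse cash-and-carry (short the stock, invest proceeds at r, pay the dividends, go long the forward).
Profit at T = |F_mkt − F*| = |235.13 − 242.7015| = ₹7.57 per share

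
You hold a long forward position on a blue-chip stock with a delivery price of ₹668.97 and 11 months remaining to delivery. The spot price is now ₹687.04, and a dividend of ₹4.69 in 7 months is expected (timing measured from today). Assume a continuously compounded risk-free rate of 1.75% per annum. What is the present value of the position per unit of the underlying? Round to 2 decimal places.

PV(remaining dividends) I = 4.69·e^(−0.0175·7/12) = 4.6424
Current forward F = (S − I)·e^(rT) = (687.04 − 4.6424)·e^(0.0175·11/12) = 682.3976 × 1.016171 = 693.4327
Value (long) = (F − K)·e^(−rT) = (693.4327 − 668.97) × 0.984086 = 24.0734
Value = ₹24.07

₹24.07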